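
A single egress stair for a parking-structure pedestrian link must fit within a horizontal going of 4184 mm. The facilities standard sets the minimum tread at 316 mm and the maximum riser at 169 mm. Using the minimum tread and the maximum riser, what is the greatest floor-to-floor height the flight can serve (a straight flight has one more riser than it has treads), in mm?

2366 mm

4184 / 316 = 13.24, so 13 treads fit.
Risers = treads + 1 = 14.
Maximum height = 14 × 169 = 2366 mm.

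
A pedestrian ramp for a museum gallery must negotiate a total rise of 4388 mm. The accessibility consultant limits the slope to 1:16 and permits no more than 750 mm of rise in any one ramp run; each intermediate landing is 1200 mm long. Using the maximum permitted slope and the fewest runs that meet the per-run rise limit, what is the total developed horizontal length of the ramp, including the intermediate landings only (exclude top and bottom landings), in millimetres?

4388 / 750 = 5.851 → round up to 6 ramp runs. That means 5 intermediate landings.
Ramp run (horizontal) at 1:16: 4388 × 16 = 70208 mm.
Intermediate landings: 5 × 1200 = 6000 mm.
Total developed length = 70208 + 6000 = 76208 mm.

76208 mm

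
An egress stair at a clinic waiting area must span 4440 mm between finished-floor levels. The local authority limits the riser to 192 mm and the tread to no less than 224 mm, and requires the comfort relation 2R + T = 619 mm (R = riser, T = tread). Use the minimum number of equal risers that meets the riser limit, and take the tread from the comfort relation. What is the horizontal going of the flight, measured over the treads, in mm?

5727 mm

At most 192 each: 4440/192 = 23.12, giving 24 risers.
R = 4440 ÷ 24 = 185 mm.
Tread T = 619 − 2 × 185 = 249 mm (≥ 224 mm).
Going = (24 − 1) × 249 = 5727 mm.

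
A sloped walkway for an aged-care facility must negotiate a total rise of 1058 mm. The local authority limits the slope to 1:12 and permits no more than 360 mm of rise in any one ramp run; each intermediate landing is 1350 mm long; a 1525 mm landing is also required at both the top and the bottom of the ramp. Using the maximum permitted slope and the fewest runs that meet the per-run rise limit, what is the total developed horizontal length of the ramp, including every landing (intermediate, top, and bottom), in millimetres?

⌈1058/360⌉ = 3 ramp runs. That means 2 intermediate landings.
Horizontal run for 1058 mm of rise at 1:12 is 1058 × 12 = 12696 mm.
Intermediate landings: 2 × 1350 = 2700 mm.
Top and bottom landings: 2 × 1525 = 3050 mm.
Total = 12696 + 2700 + 3050 = 18446 mm.

18446 mm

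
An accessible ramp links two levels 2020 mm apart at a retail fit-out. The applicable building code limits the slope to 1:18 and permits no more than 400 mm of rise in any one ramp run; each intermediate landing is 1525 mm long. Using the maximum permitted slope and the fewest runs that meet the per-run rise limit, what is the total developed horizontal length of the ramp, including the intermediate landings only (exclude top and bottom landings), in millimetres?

2020 / 400 = 5.050 → round up to 6 ramp runs. That means 5 intermediate landings.
Ramp run (horizontal) at 1:18: 2020 × 18 = 36360 mm.
Intermediate landings: 5 × 1525 = 7625 mm.
Developed length = 36360 + 7625 = 43985 mm.

43985 mm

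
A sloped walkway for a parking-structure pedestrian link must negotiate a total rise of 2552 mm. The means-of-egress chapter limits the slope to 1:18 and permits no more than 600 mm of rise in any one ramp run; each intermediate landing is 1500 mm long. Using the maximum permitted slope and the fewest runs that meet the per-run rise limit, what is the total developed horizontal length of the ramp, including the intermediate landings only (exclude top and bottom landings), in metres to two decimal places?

2552 / 600 = 4.25, so 5 ramp runs are needed. That means 4 intermediate landings.
Ramp run (horizontal) at 1:18: 2552 × 18 = 45936 mm.
Intermediate landings: 4 × 1500 = 6000 mm.
Total developed length = 45936 + 6000 = 51936 mm.
= 51.94 m.

51.94 m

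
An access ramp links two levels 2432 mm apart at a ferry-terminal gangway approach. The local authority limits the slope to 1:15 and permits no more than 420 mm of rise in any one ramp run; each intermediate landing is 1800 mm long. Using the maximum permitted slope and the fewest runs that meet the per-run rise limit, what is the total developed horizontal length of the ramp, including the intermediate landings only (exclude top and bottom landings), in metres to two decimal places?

45.48 m

⌈2432/420⌉ = 6 ramp runs. That means 5 intermediate landings.
Horizontal run for 2432 mm of rise at 1:15 is 2432 × 15 = 36480 mm.
5 intermediate landings contribute 5 × 1800 = 9000 mm.
Developed length = 36480 + 9000 = 45480 mm.
= 45.48 m.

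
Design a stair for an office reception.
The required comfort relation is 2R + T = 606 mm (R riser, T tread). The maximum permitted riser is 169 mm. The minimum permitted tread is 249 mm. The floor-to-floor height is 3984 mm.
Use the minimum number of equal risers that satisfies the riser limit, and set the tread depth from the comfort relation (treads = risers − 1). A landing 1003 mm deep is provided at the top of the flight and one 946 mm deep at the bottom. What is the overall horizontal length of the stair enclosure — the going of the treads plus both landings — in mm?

3984 / 169 = 23.574 → round up to 24 risers.
Each riser is 3984/24 = 166 mm (≤ 169 mm).
From 2R + T = 606: T = 606 − 332 = 274 mm.
Treads = 24 − 1 = 23; going = 23 × 274 = 6302 mm.
Enclosure = 6302 + 1003 + 946 = 8251 mm.

8251 mm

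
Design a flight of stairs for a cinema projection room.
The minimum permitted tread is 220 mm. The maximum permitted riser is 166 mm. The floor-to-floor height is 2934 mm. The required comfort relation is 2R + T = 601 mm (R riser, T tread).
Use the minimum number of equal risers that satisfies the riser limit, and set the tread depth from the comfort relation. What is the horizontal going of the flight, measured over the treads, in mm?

4675 mm

2934 / 166 = 17.675 → round up to 18 risers.
Each riser is 2934/18 = 163 mm (≤ 166 mm).
Tread T = 601 − 2 × 163 = 275 mm (≥ 220 mm).
18 risers give 17 treads; going = 17 × 275 = 4675 mm.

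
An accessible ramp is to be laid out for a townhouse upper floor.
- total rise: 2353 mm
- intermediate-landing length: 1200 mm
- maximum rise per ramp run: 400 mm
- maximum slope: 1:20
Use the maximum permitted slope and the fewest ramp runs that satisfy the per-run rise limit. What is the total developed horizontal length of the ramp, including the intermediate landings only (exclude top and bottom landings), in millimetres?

At most 400 each: 2353/400 = 5.88, giving 6 ramp runs. That means 5 intermediate landings.
Horizontal run for 2353 mm of rise at 1:20 is 2353 × 20 = 47060 mm.
5 intermediate landings contribute 5 × 1200 = 6000 mm.
Developed length = 47060 + 6000 = 53060 mm.

53060 mm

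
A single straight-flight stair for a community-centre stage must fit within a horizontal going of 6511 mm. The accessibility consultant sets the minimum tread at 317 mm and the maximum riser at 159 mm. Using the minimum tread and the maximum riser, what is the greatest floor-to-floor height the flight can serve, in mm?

6511 / 317 = 20.54, so 20 treads fit.
Risers = treads + 1 = 21.
Maximum height = 21 × 159 = 3339 mm.

3339 mm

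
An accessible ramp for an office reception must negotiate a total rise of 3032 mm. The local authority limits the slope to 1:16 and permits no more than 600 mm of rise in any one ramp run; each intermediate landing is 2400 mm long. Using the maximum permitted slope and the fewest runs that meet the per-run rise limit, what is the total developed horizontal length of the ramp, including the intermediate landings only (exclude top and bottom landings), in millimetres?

60512 mm

At most 600 each: 3032/600 = 5.05, giving 6 ramp runs. That means 5 intermediate landings.
Horizontal run for 3032 mm of rise at 1:16 is 3032 × 16 = 48512 mm.
5 intermediate landings contribute 5 × 2400 = 12000 mm.
Total developed length = 48512 + 12000 = 60512 mm.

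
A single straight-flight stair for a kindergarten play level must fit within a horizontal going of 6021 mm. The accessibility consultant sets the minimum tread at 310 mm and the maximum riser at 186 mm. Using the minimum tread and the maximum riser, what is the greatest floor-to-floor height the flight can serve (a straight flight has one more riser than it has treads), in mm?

6021 / 310 = 19.42, so 19 treads fit.
Risers = treads + 1 = 20.
Maximum height = 20 × 186 = 3720 mm.

3720 mm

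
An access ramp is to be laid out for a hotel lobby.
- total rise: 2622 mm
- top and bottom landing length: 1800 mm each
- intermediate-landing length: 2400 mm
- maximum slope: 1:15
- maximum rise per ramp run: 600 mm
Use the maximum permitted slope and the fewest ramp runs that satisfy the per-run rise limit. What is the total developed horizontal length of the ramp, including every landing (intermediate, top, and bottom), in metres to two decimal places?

2622 / 600 = 4.37, so 5 ramp runs are needed. That means 4 intermediate landings.
Ramp run (horizontal) at 1:15: 2622 × 15 = 39330 mm.
4 intermediate landings contribute 4 × 2400 = 9600 mm.
Top and bottom landings: 2 × 1800 = 3600 mm.
Total = 39330 + 9600 + 3600 = 52530 mm.
= 52.53 m.

52.53 m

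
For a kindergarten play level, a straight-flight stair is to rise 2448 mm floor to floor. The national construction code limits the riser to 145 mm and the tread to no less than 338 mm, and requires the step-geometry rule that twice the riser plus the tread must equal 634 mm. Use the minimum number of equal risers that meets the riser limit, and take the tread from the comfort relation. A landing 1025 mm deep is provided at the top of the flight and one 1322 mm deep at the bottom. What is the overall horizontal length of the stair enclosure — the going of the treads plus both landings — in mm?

⌈2448/145⌉ = 17 risers.
Each riser is 2448/17 = 144 mm (≤ 145 mm).
Tread T = 634 − 2 × 144 = 346 mm (≥ 338 mm).
17 risers give 16 treads; going = 16 × 346 = 5536 mm.
Enclosure = 5536 + 1025 + 1322 = 7883 mm.

7883 mm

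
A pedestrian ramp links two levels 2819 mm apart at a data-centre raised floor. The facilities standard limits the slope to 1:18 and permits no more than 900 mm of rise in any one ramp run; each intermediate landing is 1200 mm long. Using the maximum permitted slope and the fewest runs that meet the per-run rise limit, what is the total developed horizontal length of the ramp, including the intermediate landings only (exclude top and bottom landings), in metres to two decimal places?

54.34 m

At most 900 each: 2819/900 = 3.13, giving 4 ramp runs. That means 3 intermediate landings.
Ramp run (horizontal) at 1:18: 2819 × 18 = 50742 mm.
3 intermediate landings contribute 3 × 1200 = 3600 mm.
Total developed length = 50742 + 3600 = 54342 mm.
= 54.34 m.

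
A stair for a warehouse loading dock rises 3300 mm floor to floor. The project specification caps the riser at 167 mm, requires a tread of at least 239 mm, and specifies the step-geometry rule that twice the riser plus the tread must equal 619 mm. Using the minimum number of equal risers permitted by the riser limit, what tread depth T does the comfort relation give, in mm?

289 mm

⌈3300/167⌉ = 20 risers.
R = 3300 ÷ 20 = 165 mm.
Tread T = 619 − 2 × 165 = 289 mm (≥ 239 mm).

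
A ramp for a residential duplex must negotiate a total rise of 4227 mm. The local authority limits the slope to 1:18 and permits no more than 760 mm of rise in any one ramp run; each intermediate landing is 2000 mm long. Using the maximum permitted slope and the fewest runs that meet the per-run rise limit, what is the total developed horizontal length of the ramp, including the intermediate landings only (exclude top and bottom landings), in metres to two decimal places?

86.09 m

4227 / 760 = 5.56, so 6 ramp runs are needed. That means 5 intermediate landings.
Ramp run (horizontal) at 1:18: 4227 × 18 = 76086 mm.
Intermediate landings: 5 × 2000 = 10000 mm.
Developed length = 76086 + 10000 = 86086 mm.
= 86.09 m.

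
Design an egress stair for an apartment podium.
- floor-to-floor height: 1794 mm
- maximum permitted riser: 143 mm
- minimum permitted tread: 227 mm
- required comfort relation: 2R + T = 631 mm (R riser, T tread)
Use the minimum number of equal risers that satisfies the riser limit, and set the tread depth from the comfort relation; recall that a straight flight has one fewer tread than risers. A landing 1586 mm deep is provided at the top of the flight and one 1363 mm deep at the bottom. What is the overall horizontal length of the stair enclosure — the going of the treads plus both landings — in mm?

7209 mm

1794 / 143 = 12.55, so 13 risers are needed.
R = 1794 ÷ 13 = 138 mm.
Tread T = 631 − 2 × 138 = 355 mm (≥ 227 mm).
Treads = 13 − 1 = 12; going = 12 × 355 = 4260 mm.
Add landings: 4260 + 1586 + 1363 = 7209 mm.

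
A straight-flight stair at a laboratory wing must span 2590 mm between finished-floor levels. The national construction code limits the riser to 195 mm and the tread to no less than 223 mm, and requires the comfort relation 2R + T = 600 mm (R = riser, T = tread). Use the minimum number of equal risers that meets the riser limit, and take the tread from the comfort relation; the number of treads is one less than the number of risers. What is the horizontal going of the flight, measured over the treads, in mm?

2990 mm

2590 / 195 = 13.282 → round up to 14 risers.
Each riser is 2590/14 = 185 mm (≤ 195 mm).
T = 600 − 2·185 = 230 mm, which satisfies the 223 mm minimum.
Treads = 14 − 1 = 13; going = 13 × 230 = 2990 mm.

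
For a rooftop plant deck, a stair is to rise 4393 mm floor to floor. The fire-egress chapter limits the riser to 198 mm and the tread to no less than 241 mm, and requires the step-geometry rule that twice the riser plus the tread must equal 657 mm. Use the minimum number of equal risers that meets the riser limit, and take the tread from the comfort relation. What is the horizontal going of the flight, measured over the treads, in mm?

6050 mm

At most 198 each: 4393/198 = 22.19, giving 23 risers.
Each riser is 4393/23 = 191 mm (≤ 198 mm).
Tread T = 657 − 2 × 191 = 275 mm (≥ 241 mm).
Treads = 23 − 1 = 22; going = 22 × 275 = 6050 mm.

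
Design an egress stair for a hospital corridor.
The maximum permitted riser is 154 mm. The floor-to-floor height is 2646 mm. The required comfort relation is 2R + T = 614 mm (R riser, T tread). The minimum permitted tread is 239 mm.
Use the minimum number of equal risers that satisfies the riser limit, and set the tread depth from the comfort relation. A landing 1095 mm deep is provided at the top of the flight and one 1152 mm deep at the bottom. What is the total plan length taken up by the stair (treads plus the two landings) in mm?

2646 / 154 = 17.18, so 18 risers are needed.
Each riser is 2646/18 = 147 mm (≤ 154 mm).
T = 614 − 2·147 = 320 mm, which satisfies the 239 mm minimum.
Going = (18 − 1) × 320 = 5440 mm.
Enclosure = 5440 + 1095 + 1152 = 7687 mm.

7687 mm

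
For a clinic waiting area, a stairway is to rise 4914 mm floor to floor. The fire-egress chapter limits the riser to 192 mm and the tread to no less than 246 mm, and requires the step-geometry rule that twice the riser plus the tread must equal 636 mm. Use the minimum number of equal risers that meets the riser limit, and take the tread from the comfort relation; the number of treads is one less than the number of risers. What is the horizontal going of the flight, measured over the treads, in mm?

6450 mm

At most 192 each: 4914/192 = 25.59, giving 26 risers.
Each riser is 4914/26 = 189 mm (≤ 192 mm).
Tread T = 636 − 2 × 189 = 258 mm (≥ 246 mm).
Going = (26 − 1) × 258 = 6450 mm.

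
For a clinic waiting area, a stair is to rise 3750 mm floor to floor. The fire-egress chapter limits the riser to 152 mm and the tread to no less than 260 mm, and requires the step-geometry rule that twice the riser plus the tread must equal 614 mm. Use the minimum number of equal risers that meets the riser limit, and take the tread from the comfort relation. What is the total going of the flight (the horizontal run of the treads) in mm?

7536 mm

3750 / 152 = 24.671 → round up to 25 risers.
Riser R = 3750 / 25 = 150 mm, within the 152 mm limit.
T = 614 − 2·150 = 314 mm, which satisfies the 260 mm minimum.
Going = (25 − 1) × 314 = 7536 mm.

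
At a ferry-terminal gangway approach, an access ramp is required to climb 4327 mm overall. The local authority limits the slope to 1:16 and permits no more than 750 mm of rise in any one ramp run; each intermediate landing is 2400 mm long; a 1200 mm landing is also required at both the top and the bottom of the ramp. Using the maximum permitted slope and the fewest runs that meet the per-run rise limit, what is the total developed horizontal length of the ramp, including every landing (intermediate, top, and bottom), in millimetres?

⌈4327/750⌉ = 6 ramp runs. That means 5 intermediate landings.
Ramp run (horizontal) at 1:16: 4327 × 16 = 69232 mm.
5 intermediate landings contribute 5 × 2400 = 12000 mm.
Top and bottom landings: 2 × 1200 = 2400 mm.
Total = 69232 + 12000 + 2400 = 83632 mm.

83632 mm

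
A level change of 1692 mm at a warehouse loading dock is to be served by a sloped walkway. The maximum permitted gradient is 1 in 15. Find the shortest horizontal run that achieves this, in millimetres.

Run = rise × 15 = 1692 × 15 = 25380 mm.

25380 mm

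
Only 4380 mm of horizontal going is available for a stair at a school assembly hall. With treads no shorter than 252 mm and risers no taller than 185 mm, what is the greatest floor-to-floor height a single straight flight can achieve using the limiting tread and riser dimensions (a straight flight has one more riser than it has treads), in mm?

3330 mm

4380 / 252 = 17.38, so 17 treads fit.
Risers = treads + 1 = 18.
Maximum height = 18 × 185 = 3330 mm.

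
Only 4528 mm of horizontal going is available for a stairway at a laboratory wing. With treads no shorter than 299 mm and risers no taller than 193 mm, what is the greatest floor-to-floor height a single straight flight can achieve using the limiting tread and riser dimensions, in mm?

3088 mm

4528 / 299 = 15.14, so 15 treads fit.
Risers = treads + 1 = 16.
Maximum height = 16 × 193 = 3088 mm.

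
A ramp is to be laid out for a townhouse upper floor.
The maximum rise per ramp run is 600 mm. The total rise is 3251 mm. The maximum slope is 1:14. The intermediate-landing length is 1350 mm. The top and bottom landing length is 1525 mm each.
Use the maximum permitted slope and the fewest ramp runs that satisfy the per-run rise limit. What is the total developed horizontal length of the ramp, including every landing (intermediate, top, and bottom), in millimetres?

55314 mm

3251 / 600 = 5.418 → round up to 6 ramp runs. That means 5 intermediate landings.
Horizontal run for 3251 mm of rise at 1:14 is 3251 × 14 = 45514 mm.
5 intermediate landings contribute 5 × 1350 = 6750 mm.
Top and bottom landings: 2 × 1525 = 3050 mm.
Total = 45514 + 6750 + 3050 = 55314 mm.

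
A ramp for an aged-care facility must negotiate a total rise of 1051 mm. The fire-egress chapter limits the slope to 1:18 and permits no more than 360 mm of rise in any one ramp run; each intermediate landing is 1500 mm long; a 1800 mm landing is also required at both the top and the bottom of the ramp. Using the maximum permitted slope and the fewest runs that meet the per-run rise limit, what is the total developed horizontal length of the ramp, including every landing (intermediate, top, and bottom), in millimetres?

At most 360 each: 1051/360 = 2.92, giving 3 ramp runs. That means 2 intermediate landings.
Ramp run (horizontal) at 1:18: 1051 × 18 = 18918 mm.
Intermediate landings: 2 × 1500 = 3000 mm.
Top and bottom landings: 2 × 1800 = 3600 mm.
Total = 18918 + 3000 + 3600 = 25518 mm.

25518 mm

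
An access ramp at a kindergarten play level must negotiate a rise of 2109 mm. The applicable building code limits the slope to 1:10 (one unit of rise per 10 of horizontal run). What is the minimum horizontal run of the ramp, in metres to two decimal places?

21.09 m

At 1:10 the run is 10 × 2109 = 21090 mm.
21090 mm = 21.09 m.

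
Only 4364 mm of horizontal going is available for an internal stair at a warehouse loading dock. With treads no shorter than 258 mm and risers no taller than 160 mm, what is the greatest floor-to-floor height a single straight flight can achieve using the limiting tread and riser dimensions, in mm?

4364 / 258 = 16.91, so 16 treads fit.
Risers = treads + 1 = 17.
Maximum height = 17 × 160 = 2720 mm.

2720 mm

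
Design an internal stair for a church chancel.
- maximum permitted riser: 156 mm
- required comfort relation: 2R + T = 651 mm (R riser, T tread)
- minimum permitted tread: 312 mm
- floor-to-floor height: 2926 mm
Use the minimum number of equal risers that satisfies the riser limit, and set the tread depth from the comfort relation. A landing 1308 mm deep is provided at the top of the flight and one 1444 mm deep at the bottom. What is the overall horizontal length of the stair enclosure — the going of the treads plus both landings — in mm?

2926 / 156 = 18.756 → round up to 19 risers.
R = 2926 ÷ 19 = 154 mm.
T = 651 − 2·154 = 343 mm, which satisfies the 312 mm minimum.
Going = (19 − 1) × 343 = 6174 mm.
Enclosure = 6174 + 1308 + 1444 = 8926 mm.

8926 mm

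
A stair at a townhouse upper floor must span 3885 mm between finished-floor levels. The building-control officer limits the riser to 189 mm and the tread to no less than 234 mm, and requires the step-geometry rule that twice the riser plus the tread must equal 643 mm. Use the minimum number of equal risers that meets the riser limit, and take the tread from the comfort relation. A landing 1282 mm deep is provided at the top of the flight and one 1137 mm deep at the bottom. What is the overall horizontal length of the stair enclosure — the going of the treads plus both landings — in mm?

3885 / 189 = 20.556 → round up to 21 risers.
R = 3885 ÷ 21 = 185 mm.
Tread T = 643 − 2 × 185 = 273 mm (≥ 234 mm).
Going = (21 − 1) × 273 = 5460 mm.
Enclosure = 5460 + 1282 + 1137 = 7879 mm.

7879 mm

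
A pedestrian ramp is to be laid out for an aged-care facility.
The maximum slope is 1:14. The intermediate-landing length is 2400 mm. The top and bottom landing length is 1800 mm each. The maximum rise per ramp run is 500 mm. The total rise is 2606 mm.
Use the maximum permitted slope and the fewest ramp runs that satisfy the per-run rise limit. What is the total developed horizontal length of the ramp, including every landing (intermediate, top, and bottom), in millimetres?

At most 500 each: 2606/500 = 5.21, giving 6 ramp runs. That means 5 intermediate landings.
Horizontal run for 2606 mm of rise at 1:14 is 2606 × 14 = 36484 mm.
Intermediate landings: 5 × 2400 = 12000 mm.
Top and bottom landings: 2 × 1800 = 3600 mm.
Total = 36484 + 12000 + 3600 = 52084 mm.

52084 mm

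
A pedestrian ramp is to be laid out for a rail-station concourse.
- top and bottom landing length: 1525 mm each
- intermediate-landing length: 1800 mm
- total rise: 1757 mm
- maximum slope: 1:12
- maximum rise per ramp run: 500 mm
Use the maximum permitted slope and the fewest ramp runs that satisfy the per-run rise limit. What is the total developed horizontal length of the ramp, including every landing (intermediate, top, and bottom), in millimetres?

At most 500 each: 1757/500 = 3.51, giving 4 ramp runs. That means 3 intermediate landings.
Ramp run (horizontal) at 1:12: 1757 × 12 = 21084 mm.
3 intermediate landings contribute 3 × 1800 = 5400 mm.
Top and bottom landings: 2 × 1525 = 3050 mm.
Total = 21084 + 5400 + 3050 = 29534 mm.

29534 mm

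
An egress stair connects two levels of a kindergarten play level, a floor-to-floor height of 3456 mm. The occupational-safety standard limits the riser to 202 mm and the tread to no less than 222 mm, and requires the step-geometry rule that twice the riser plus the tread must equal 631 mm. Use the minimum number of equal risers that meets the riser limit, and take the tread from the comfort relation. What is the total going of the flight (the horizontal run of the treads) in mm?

4199 mm

At most 202 each: 3456/202 = 17.11, giving 18 risers.
Each riser is 3456/18 = 192 mm (≤ 202 mm).
Tread T = 631 − 2 × 192 = 247 mm (≥ 222 mm).
Treads = 18 − 1 = 17; going = 17 × 247 = 4199 mm.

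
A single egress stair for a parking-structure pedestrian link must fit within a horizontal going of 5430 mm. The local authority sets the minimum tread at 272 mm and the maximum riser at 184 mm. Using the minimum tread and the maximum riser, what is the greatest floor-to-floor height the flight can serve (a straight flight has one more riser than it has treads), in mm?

3680 mm

5430 / 272 = 19.96, so 19 treads fit.
Risers = treads + 1 = 20.
Maximum height = 20 × 184 = 3680 mm.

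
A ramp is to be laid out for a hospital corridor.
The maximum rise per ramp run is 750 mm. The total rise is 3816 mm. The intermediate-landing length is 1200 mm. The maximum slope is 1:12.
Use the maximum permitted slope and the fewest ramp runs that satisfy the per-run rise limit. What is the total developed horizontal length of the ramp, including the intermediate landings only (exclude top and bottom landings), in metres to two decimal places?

51.79 m

3816 / 750 = 5.088 → round up to 6 ramp runs. That means 5 intermediate landings.
Ramp run (horizontal) at 1:12: 3816 × 12 = 45792 mm.
5 intermediate landings contribute 5 × 1200 = 6000 mm.
Developed length = 45792 + 6000 = 51792 mm.
= 51.79 m.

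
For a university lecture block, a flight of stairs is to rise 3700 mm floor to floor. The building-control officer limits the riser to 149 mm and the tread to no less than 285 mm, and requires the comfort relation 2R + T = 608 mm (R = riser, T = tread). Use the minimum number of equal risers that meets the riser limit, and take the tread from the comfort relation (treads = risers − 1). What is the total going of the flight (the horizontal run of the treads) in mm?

3700 / 149 = 24.832 → round up to 25 risers.
Each riser is 3700/25 = 148 mm (≤ 149 mm).
Tread T = 608 − 2 × 148 = 312 mm (≥ 285 mm).
Treads = 25 − 1 = 24; going = 24 × 312 = 7488 mm.

7488 mm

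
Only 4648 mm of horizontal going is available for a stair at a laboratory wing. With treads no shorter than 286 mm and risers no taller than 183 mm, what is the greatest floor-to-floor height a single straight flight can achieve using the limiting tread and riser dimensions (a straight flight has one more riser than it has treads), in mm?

4648 / 286 = 16.25, so 16 treads fit.
Risers = treads + 1 = 17.
Maximum height = 17 × 183 = 3111 mm.

3111 mm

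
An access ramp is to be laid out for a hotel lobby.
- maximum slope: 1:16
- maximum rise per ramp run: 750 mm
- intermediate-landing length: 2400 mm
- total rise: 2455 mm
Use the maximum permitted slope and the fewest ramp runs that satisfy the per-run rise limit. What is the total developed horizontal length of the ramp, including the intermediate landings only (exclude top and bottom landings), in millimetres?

At most 750 each: 2455/750 = 3.27, giving 4 ramp runs. That means 3 intermediate landings.
Ramp run (horizontal) at 1:16: 2455 × 16 = 39280 mm.
Intermediate landings: 3 × 2400 = 7200 mm.
Total developed length = 39280 + 7200 = 46480 mm.

46480 mm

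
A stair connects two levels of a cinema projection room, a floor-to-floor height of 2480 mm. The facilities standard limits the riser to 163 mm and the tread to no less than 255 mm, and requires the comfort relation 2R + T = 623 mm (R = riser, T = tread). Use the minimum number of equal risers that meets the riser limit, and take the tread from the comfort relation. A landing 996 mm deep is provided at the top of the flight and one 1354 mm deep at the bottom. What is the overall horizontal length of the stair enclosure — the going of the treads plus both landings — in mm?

7045 mm

2480 / 163 = 15.21, so 16 risers are needed.
Each riser is 2480/16 = 155 mm (≤ 163 mm).
From 2R + T = 623: T = 623 − 310 = 313 mm.
Treads = 16 − 1 = 15; going = 15 × 313 = 4695 mm.
Enclosure = 4695 + 996 + 1354 = 7045 mm.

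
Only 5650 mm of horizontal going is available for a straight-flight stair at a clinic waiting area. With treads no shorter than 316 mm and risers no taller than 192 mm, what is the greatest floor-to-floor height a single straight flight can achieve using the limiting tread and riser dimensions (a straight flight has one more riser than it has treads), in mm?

5650 / 316 = 17.88, so 17 treads fit.
Risers = treads + 1 = 18.
Maximum height = 18 × 192 = 3456 mm.

3456 mm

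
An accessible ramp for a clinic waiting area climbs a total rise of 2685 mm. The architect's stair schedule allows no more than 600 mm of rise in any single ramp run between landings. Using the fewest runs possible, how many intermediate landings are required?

4 intermediate landings

At most 600 each: 2685/600 = 4.47, giving 5 ramp runs.
5 runs are separated by 4 intermediate landings.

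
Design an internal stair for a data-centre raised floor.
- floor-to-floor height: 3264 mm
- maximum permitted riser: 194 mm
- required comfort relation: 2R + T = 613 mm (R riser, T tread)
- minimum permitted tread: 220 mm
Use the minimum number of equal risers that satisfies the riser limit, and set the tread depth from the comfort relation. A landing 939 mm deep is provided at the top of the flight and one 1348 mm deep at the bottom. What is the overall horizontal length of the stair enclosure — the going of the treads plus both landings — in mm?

⌈3264/194⌉ = 17 risers.
Each riser is 3264/17 = 192 mm (≤ 194 mm).
T = 613 − 2·192 = 229 mm, which satisfies the 220 mm minimum.
Going = (17 − 1) × 229 = 3664 mm.
Add landings: 3664 + 939 + 1348 = 5951 mm.

5951 mm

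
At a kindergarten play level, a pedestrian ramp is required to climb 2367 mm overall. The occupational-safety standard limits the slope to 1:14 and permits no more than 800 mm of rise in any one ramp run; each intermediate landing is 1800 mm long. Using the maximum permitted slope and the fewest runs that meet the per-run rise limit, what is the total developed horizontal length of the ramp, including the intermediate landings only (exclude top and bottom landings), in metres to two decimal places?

2367 / 800 = 2.96, so 3 ramp runs are needed. That means 2 intermediate landings.
Ramp run (horizontal) at 1:14: 2367 × 14 = 33138 mm.
Intermediate landings: 2 × 1800 = 3600 mm.
Developed length = 33138 + 3600 = 36738 mm.
= 36.74 m.

36.74 m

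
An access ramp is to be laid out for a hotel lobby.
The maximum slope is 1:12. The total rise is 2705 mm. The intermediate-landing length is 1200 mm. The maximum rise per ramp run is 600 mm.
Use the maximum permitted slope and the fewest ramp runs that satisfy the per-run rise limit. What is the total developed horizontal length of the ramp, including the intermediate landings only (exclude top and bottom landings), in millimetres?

37260 mm

⌈2705/600⌉ = 5 ramp runs. That means 4 intermediate landings.
Ramp run (horizontal) at 1:12: 2705 × 12 = 32460 mm.
Intermediate landings: 4 × 1200 = 4800 mm.
Developed length = 32460 + 4800 = 37260 mm.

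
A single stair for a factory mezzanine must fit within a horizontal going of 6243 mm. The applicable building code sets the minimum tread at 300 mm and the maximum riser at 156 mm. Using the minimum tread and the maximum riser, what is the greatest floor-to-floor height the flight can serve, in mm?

3276 mm

6243 / 300 = 20.81, so 20 treads fit.
Risers = treads + 1 = 21.
Maximum height = 21 × 156 = 3276 mm.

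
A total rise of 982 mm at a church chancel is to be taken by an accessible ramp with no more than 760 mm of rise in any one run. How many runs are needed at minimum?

2 runs

At most 760 each: 982/760 = 1.29, giving 2 ramp runs.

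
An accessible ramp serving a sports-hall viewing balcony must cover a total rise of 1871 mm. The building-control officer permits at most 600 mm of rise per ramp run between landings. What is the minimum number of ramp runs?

4 runs

At most 600 each: 1871/600 = 3.12, giving 4 ramp runs.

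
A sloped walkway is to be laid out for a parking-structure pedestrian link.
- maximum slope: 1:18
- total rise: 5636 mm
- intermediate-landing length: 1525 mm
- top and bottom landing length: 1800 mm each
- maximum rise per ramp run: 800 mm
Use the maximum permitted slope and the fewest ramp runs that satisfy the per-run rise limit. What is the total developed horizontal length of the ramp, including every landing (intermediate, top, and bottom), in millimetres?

5636 / 800 = 7.045 → round up to 8 ramp runs. That means 7 intermediate landings.
Horizontal run for 5636 mm of rise at 1:18 is 5636 × 18 = 101448 mm.
7 intermediate landings contribute 7 × 1525 = 10675 mm.
Top and bottom landings: 2 × 1800 = 3600 mm.
Total = 101448 + 10675 + 3600 = 115723 mm.

115723 mm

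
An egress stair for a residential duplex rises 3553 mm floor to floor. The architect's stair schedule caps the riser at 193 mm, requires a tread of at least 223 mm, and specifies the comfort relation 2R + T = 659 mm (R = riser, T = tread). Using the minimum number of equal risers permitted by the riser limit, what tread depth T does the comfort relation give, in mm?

At most 193 each: 3553/193 = 18.41, giving 19 risers.
R = 3553 ÷ 19 = 187 mm.
Tread T = 659 − 2 × 187 = 285 mm (≥ 223 mm).

285 mm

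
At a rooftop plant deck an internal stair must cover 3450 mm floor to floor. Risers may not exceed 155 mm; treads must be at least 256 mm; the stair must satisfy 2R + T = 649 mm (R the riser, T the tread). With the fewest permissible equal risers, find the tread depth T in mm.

349 mm

⌈3450/155⌉ = 23 risers.
Riser R = 3450 / 23 = 150 mm, within the 155 mm limit.
From 2R + T = 649: T = 649 − 300 = 349 mm.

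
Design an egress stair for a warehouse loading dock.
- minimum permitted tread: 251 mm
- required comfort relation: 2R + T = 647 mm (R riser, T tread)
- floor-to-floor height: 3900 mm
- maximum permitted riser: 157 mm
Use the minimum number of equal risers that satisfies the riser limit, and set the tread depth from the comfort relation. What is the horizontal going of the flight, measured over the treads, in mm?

8040 mm

3900 / 157 = 24.84, so 25 risers are needed.
R = 3900 ÷ 25 = 156 mm.
T = 647 − 2·156 = 335 mm, which satisfies the 251 mm minimum.
Treads = 25 − 1 = 24; going = 24 × 335 = 8040 mm.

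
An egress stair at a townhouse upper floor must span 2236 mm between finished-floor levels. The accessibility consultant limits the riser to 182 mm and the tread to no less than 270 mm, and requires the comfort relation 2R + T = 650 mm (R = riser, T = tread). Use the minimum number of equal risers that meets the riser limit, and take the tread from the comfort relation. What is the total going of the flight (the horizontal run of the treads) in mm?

3672 mm

2236 / 182 = 12.29, so 13 risers are needed.
Each riser is 2236/13 = 172 mm (≤ 182 mm).
T = 650 − 2·172 = 306 mm, which satisfies the 270 mm minimum.
13 risers give 12 treads; going = 12 × 306 = 3672 mm.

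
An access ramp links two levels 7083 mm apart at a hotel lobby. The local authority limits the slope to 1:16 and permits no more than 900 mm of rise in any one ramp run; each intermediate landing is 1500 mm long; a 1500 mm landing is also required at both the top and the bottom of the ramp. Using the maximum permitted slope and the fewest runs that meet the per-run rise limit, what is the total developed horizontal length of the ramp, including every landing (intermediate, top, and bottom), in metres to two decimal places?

7083 / 900 = 7.870 → round up to 8 ramp runs. That means 7 intermediate landings.
Ramp run (horizontal) at 1:16: 7083 × 16 = 113328 mm.
7 intermediate landings contribute 7 × 1500 = 10500 mm.
Top and bottom landings: 2 × 1500 = 3000 mm.
Total = 113328 + 10500 + 3000 = 126828 mm.
= 126.83 m.

126.83 m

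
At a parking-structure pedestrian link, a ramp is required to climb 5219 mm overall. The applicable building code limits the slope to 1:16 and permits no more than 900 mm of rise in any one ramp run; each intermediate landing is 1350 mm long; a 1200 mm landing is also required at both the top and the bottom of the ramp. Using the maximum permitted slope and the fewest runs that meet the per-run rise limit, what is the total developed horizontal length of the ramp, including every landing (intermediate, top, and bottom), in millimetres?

At most 900 each: 5219/900 = 5.80, giving 6 ramp runs. That means 5 intermediate landings.
Horizontal run for 5219 mm of rise at 1:16 is 5219 × 16 = 83504 mm.
Intermediate landings: 5 × 1350 = 6750 mm.
Top and bottom landings: 2 × 1200 = 2400 mm.
Total = 83504 + 6750 + 2400 = 92654 mm.

92654 mm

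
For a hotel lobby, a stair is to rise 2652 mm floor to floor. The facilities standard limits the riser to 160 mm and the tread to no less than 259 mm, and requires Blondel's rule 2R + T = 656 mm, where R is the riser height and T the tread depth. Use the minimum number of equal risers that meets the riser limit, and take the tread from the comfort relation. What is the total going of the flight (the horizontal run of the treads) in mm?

5504 mm

2652 / 160 = 16.575 → round up to 17 risers.
Riser R = 2652 / 17 = 156 mm, within the 160 mm limit.
T = 656 − 2·156 = 344 mm, which satisfies the 259 mm minimum.
Going = (17 − 1) × 344 = 5504 mm.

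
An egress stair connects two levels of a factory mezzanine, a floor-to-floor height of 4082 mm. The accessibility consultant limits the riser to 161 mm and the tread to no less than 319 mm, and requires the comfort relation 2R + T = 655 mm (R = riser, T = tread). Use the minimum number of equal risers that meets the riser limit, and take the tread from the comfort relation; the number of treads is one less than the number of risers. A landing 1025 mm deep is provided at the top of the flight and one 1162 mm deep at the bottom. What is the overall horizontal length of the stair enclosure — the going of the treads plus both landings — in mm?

⌈4082/161⌉ = 26 risers.
Riser R = 4082 / 26 = 157 mm, within the 161 mm limit.
Tread T = 655 − 2 × 157 = 341 mm (≥ 319 mm).
Treads = 26 − 1 = 25; going = 25 × 341 = 8525 mm.
Enclosure = 8525 + 1025 + 1162 = 10712 mm.

10712 mm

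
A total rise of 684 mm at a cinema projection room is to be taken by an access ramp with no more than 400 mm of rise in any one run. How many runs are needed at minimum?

At most 400 each: 684/400 = 1.71, giving 2 ramp runs.

2 runs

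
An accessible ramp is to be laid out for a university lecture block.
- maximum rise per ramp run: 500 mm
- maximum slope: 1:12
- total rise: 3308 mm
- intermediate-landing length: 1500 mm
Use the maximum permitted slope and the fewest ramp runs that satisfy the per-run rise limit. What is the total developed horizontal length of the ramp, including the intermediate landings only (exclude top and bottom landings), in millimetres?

3308 / 500 = 6.616 → round up to 7 ramp runs. That means 6 intermediate landings.
Horizontal run for 3308 mm of rise at 1:12 is 3308 × 12 = 39696 mm.
Intermediate landings: 6 × 1500 = 9000 mm.
Total developed length = 39696 + 9000 = 48696 mm.

48696 mm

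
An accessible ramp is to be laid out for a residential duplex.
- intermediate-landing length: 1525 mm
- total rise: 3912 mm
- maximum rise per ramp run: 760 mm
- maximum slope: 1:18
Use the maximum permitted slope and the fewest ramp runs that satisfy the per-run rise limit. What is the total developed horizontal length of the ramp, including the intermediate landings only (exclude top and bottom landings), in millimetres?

78041 mm

3912 / 760 = 5.147 → round up to 6 ramp runs. That means 5 intermediate landings.
Horizontal run for 3912 mm of rise at 1:18 is 3912 × 18 = 70416 mm.
5 intermediate landings contribute 5 × 1525 = 7625 mm.
Total developed length = 70416 + 7625 = 78041 mm.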